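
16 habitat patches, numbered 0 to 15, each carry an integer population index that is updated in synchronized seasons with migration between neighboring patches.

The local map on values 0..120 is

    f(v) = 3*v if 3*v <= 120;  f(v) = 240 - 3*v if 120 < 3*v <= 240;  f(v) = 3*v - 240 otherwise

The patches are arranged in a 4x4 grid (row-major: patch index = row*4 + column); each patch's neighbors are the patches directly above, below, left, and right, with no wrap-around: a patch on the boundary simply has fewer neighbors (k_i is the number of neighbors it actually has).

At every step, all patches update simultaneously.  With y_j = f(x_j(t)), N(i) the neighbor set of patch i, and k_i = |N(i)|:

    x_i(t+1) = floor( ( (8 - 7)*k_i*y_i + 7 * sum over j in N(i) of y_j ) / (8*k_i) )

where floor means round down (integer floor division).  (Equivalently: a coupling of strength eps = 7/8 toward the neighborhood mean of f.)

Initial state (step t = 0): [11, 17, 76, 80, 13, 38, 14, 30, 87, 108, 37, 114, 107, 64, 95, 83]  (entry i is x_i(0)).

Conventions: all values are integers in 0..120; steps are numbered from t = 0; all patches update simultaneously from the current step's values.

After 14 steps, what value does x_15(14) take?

Simulating step by step:
t=0: [11, 17, 76, 80, 13, 38, 14, 30, 87, 108, 37, 114, 107, 64, 95, 83]
t=1: [43, 52, 28, 44, 53, 61, 76, 53, 62, 74, 73, 74, 40, 67, 54, 65]
t=2: [86, 84, 70, 85, 74, 49, 54, 50, 70, 39, 30, 45, 55, 67, 40, 47]
t=3: [15, 42, 34, 54, 43, 60, 76, 69, 65, 69, 103, 94, 39, 95, 81, 110]
t=4: [104, 74, 72, 68, 57, 66, 59, 42, 81, 52, 28, 61, 54, 50, 59, 30]
t=5: [47, 42, 37, 64, 42, 56, 65, 59, 67, 58, 68, 91, 50, 76, 84, 63]
t=6: [112, 96, 74, 82, 75, 83, 67, 44, 83, 43, 38, 47, 33, 50, 30, 26]
t=7: [39, 41, 29, 55, 35, 47, 59, 55, 66, 62, 88, 99, 55, 98, 93, 92]
t=8: [111, 103, 85, 80, 88, 86, 70, 66, 73, 54, 49, 46, 51, 55, 38, 46]
t=9: [52, 45, 30, 24, 41, 46, 40, 43, 57, 55, 82, 81, 52, 90, 93, 107]
t=10: [107, 93, 97, 96, 89, 103, 82, 70, 89, 54, 52, 58, 53, 61, 39, 28]
t=11: [39, 63, 33, 41, 55, 41, 51, 38, 57, 61, 68, 66, 46, 87, 80, 90]
t=12: [69, 103, 86, 107, 97, 73, 90, 86, 76, 60, 45, 57, 52, 49, 25, 22]
t=13: [56, 29, 54, 25, 25, 48, 39, 54, 58, 58, 64, 63, 56, 75, 86, 71]
t=14: [79, 82, 91, 77, 77, 87, 80, 80, 70, 57, 61, 51, 44, 47, 28, 33]

Answer: x_15(14) = 33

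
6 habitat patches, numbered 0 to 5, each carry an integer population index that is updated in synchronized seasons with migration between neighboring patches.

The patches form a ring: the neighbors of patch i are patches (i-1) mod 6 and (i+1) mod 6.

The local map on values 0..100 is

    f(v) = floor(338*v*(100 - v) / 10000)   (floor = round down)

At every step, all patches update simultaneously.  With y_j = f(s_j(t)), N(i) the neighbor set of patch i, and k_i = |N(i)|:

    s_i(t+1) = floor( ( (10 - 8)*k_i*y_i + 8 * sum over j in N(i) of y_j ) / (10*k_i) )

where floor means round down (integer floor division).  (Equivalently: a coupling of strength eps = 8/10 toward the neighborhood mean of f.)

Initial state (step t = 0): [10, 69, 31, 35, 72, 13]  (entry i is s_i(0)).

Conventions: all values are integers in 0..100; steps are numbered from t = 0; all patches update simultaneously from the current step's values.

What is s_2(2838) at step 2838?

Answer: s_2(2838) = 84
Key observation: The state at step 8, [83, 83, 83, 83, 83, 83], reappears at step 12: the system is in a cycle of period 4 from step 8 on.  Therefore the state at step 2838 equals the state at step 8 + ((2838 - 8) mod 4) = 10, which is [84, 84, 84, 84, 84, 84].

Derivation:
t=0: [10, 69, 31, 35, 72, 13]
t=1: [50, 55, 73, 71, 59, 46]
t=2: [83, 76, 74, 72, 77, 82]
t=3: [53, 57, 64, 63, 58, 52]
t=4: [83, 80, 79, 79, 81, 83]
t=5: [49, 52, 55, 54, 51, 49]
t=6: [84, 83, 83, 83, 83, 84]
t=7: [45, 46, 47, 47, 46, 45]
t=8: [83, 83, 83, 83, 83, 83]
t=9: [47, 47, 47, 47, 47, 47]
t=10: [84, 84, 84, 84, 84, 84]
t=11: [45, 45, 45, 45, 45, 45]
t=12: [83, 83, 83, 83, 83, 83]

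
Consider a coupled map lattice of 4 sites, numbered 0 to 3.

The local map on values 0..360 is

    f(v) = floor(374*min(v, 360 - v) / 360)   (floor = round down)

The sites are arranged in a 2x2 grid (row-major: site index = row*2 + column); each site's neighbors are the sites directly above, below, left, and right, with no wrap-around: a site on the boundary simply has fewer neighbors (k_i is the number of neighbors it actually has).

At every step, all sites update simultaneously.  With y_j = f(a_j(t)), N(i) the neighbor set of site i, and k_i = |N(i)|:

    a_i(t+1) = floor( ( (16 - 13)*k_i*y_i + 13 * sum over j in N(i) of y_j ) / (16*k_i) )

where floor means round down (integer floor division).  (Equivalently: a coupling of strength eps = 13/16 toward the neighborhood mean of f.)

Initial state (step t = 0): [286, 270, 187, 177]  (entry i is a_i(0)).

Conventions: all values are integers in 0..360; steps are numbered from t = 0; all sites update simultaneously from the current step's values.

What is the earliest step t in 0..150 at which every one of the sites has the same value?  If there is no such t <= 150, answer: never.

Answer: 5
Key observation: Synchronization is absorbing here: once all sites are equal they stay equal, and step 5 is the first all-equal step.

Derivation:
t=0: [286, 270, 187, 177]  (not all equal)
t=1: [124, 122, 138, 144]  (not all equal)
t=2: [133, 136, 139, 137]  (not all equal)
t=3: [141, 140, 140, 142]  (not all equal)
t=4: [145, 146, 146, 145]  (not all equal)
t=5: [150, 150, 150, 150]  (all equal)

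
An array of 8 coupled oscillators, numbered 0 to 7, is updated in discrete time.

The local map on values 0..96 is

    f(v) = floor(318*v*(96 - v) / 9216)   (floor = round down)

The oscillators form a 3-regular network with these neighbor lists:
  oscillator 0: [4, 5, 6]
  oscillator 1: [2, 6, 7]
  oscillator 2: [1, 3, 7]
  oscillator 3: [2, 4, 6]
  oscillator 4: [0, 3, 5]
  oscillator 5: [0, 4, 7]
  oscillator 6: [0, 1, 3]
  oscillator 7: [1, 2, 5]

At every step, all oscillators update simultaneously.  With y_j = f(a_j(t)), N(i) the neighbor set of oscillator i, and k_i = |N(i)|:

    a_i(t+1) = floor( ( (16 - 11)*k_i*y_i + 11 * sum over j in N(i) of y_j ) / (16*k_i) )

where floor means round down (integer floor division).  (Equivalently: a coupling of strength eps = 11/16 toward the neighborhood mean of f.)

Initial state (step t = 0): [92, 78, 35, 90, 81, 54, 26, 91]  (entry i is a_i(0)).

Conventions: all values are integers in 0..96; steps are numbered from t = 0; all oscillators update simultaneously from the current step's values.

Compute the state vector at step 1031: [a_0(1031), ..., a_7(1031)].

Simulating step by step:
t=0: [92, 78, 35, 90, 81, 54, 26, 91]
t=1: [45, 49, 41, 45, 37, 39, 37, 50]
t=2: [76, 77, 78, 76, 77, 77, 77, 77]
t=3: [50, 49, 49, 50, 50, 50, 50, 49]
t=4: [79, 79, 79, 79, 79, 79, 79, 79]
t=5: [46, 46, 46, 46, 46, 46, 46, 46]
t=6: [79, 79, 79, 79, 79, 79, 79, 79]

Answer: [46, 46, 46, 46, 46, 46, 46, 46]
Key observation: The state at step 4, [79, 79, 79, 79, 79, 79, 79, 79], reappears at step 6: the system is in a cycle of period 2 from step 4 on.  Therefore the state at step 1031 equals the state at step 4 + ((1031 - 4) mod 2) = 5, which is [46, 46, 46, 46, 46, 46, 46, 46].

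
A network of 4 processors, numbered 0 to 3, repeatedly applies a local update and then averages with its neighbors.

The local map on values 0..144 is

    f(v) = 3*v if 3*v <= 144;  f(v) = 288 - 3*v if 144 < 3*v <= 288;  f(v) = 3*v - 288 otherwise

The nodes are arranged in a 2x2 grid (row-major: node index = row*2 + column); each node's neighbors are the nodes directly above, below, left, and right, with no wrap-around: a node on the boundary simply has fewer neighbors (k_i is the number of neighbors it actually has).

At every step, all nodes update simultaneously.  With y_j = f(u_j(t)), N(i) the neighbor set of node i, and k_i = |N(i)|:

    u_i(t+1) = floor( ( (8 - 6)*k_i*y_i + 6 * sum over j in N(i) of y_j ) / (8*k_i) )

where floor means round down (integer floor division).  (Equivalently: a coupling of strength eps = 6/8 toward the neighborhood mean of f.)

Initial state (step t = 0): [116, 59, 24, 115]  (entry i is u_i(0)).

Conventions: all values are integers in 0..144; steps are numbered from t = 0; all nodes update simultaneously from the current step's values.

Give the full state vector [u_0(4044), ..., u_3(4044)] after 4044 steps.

Answer: [117, 117, 117, 117]
Key observation: The state at step 13, [63, 63, 63, 63], reappears at step 21: the system is in a cycle of period 8 from step 13 on.  Therefore the state at step 4044 equals the state at step 13 + ((4044 - 13) mod 8) = 20, which is [117, 117, 117, 117].

Derivation:
t=0: [116, 59, 24, 115]
t=1: [83, 71, 61, 82]
t=2: [77, 49, 56, 78]
t=3: [112, 76, 71, 111]
t=4: [62, 49, 53, 61]
t=5: [126, 112, 109, 127]
t=6: [55, 80, 78, 55]
t=7: [69, 104, 105, 69]
t=8: [39, 66, 67, 39]
t=9: [95, 110, 109, 95]
t=10: [31, 12, 12, 31]
t=11: [50, 78, 78, 50]
t=12: [75, 117, 117, 75]
t=13: [63, 63, 63, 63]
t=14: [99, 99, 99, 99]
t=15: [9, 9, 9, 9]
t=16: [27, 27, 27, 27]
t=17: [81, 81, 81, 81]
t=18: [45, 45, 45, 45]
t=19: [135, 135, 135, 135]
t=20: [117, 117, 117, 117]
t=21: [63, 63, 63, 63]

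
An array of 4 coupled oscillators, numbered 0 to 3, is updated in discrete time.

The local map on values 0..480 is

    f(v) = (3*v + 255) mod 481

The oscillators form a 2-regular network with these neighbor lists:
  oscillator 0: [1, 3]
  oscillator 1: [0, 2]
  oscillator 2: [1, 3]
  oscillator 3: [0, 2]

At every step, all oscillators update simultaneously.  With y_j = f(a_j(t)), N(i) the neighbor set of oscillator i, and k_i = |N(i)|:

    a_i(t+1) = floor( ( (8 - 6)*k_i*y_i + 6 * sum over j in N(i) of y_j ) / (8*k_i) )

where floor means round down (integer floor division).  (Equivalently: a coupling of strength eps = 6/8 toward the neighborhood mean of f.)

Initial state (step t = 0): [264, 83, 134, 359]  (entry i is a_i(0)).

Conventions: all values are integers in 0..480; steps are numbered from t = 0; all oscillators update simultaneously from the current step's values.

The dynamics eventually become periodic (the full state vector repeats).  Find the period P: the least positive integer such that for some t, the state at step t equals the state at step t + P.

Simulating step by step:
t=0: [264, 83, 134, 359]
t=1: [168, 103, 191, 190]
t=2: [229, 255, 246, 320]
t=3: [231, 199, 124, 247]
t=4: [268, 322, 188, 238]
t=5: [124, 227, 184, 164]
t=6: [306, 290, 351, 243]
t=7: [122, 249, 155, 214]
t=8: [206, 152, 230, 246]
t=9: [195, 378, 213, 328]
t=10: [353, 396, 367, 358]
t=11: [225, 279, 236, 371]
t=12: [313, 201, 201, 270]
t=13: [238, 322, 274, 254]
t=14: [119, 110, 146, 59]
t=15: [233, 154, 254, 236]
t=16: [207, 257, 102, 198]
t=17: [260, 194, 182, 270]
t=18: [190, 236, 252, 173]
t=19: [196, 147, 122, 220]
t=20: [333, 242, 278, 296]
t=21: [148, 161, 106, 202]
t=22: [293, 180, 261, 211]
t=23: [313, 171, 289, 194]
t=24: [299, 218, 281, 236]
t=25: [208, 229, 194, 122]
t=26: [324, 398, 314, 317]
t=27: [160, 189, 152, 248]
t=28: [205, 266, 199, 190]
t=29: [260, 307, 255, 371]
t=30: [250, 102, 247, 150]
t=31: [124, 48, 122, 84]
t=32: [195, 207, 194, 113]
t=33: [280, 366, 279, 296]
t=34: [247, 196, 247, 143]
t=35: [220, 116, 220, 76]
t=36: [155, 356, 155, 326]
t=37: [296, 269, 296, 247]
t=38: [95, 160, 95, 144]
t=39: [187, 107, 187, 95]
t=40: [141, 275, 141, 266]
t=41: [127, 177, 127, 170]
t=42: [259, 192, 259, 187]
t=43: [274, 140, 274, 136]
t=44: [169, 134, 169, 131]
t=45: [198, 254, 198, 252]
t=46: [131, 289, 131, 288]
t=47: [160, 165, 160, 164]
t=48: [264, 257, 264, 257]
t=49: [69, 79, 69, 79]
t=50: [123, 349, 123, 349]
t=51: [290, 192, 290, 192]
t=52: [303, 209, 303, 209]
t=53: [351, 251, 351, 251]
t=54: [121, 271, 121, 271]
t=55: [113, 129, 113, 129]
t=56: [149, 125, 149, 125]
t=57: [167, 203, 167, 203]
t=58: [356, 302, 356, 302]
t=59: [239, 320, 239, 320]
t=60: [192, 70, 192, 70]
t=61: [436, 378, 436, 378]
t=62: [350, 196, 350, 196]
t=63: [357, 347, 357, 347]
t=64: [341, 356, 341, 356]
t=65: [349, 327, 349, 327]
t=66: [290, 323, 290, 323]
t=67: [237, 187, 237, 187]
t=68: [252, 86, 252, 86]
t=69: [36, 44, 36, 44]
t=70: [381, 369, 381, 369]
t=71: [409, 427, 409, 427]
t=72: [79, 52, 79, 52]
t=73: [311, 111, 311, 111]
t=74: [136, 196, 136, 196]
t=75: [317, 227, 317, 227]
t=76: [402, 296, 402, 296]
t=77: [140, 58, 140, 58]
t=78: [370, 252, 370, 252]
t=79: [137, 314, 137, 314]
t=80: [222, 197, 222, 197]
t=81: [383, 421, 383, 421]
t=82: [166, 350, 166, 350]
t=83: [325, 289, 325, 289]
t=84: [187, 241, 187, 241]
t=85: [95, 255, 95, 255]
t=86: [58, 58, 58, 58]
t=87: [429, 429, 429, 429]
t=88: [99, 99, 99, 99]
t=89: [71, 71, 71, 71]
t=90: [468, 468, 468, 468]
t=91: [216, 216, 216, 216]
t=92: [422, 422, 422, 422]
t=93: [78, 78, 78, 78]
t=94: [8, 8, 8, 8]
t=95: [279, 279, 279, 279]
t=96: [130, 130, 130, 130]
t=97: [164, 164, 164, 164]
t=98: [266, 266, 266, 266]
t=99: [91, 91, 91, 91]
t=100: [47, 47, 47, 47]
t=101: [396, 396, 396, 396]
t=102: [0, 0, 0, 0]
t=103: [255, 255, 255, 255]
t=104: [58, 58, 58, 58]

Answer: 18
Key observation: The state at step 86, [58, 58, 58, 58], reappears at step 104 — and no state repeats earlier — so the cycle the system enters has period 18.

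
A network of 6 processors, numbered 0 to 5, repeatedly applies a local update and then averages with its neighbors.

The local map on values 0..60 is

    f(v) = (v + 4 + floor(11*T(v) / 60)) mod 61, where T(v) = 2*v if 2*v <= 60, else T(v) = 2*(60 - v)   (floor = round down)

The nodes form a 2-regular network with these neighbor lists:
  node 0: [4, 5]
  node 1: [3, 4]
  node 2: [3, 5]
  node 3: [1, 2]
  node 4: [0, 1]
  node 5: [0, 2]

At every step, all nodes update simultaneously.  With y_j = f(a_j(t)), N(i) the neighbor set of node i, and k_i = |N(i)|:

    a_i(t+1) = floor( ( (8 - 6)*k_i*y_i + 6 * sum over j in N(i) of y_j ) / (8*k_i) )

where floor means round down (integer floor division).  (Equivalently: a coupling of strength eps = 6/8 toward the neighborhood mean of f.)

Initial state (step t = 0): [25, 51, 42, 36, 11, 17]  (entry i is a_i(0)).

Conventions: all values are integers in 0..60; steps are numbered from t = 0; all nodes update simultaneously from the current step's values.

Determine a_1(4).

Answer: a_1(4) = 1

Derivation:
t=0: [25, 51, 42, 36, 11, 17]
t=1: [26, 39, 41, 53, 40, 40]
t=2: [48, 53, 54, 52, 46, 46]
t=3: [55, 57, 57, 59, 56, 57]
t=4: [15, 1, 1, 1, 22, 23]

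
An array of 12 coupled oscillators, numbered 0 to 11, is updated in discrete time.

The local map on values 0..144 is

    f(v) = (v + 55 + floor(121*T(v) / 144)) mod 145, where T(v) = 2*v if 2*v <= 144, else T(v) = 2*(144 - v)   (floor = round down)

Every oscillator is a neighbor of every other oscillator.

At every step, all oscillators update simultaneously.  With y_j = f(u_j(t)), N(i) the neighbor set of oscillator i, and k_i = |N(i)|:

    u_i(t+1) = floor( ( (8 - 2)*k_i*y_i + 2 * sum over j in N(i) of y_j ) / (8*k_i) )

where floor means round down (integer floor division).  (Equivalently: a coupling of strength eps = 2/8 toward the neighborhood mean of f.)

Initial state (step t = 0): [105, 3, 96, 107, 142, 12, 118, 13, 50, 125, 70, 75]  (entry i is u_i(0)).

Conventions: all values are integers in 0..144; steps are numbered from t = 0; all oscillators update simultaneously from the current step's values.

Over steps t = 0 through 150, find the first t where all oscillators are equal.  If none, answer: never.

Answer: 9
Key observation: Synchronization is absorbing here: once all oscillators are equal they stay equal, and step 9 is the first all-equal step.

Derivation:
t=0: [105, 3, 96, 107, 142, 12, 118, 13, 50, 125, 70, 75]  (not all equal)
t=1: [79, 66, 83, 78, 60, 84, 72, 85, 52, 68, 91, 93]  (not all equal)
t=2: [95, 86, 93, 95, 74, 92, 98, 92, 59, 90, 89, 88]  (not all equal)
t=3: [87, 91, 88, 87, 97, 88, 85, 88, 73, 89, 90, 91]  (not all equal)
t=4: [91, 90, 91, 91, 86, 91, 93, 91, 99, 91, 90, 90]  (not all equal)
t=5: [89, 89, 89, 89, 92, 89, 88, 89, 85, 89, 89, 89]  (not all equal)
t=6: [91, 91, 91, 91, 89, 91, 91, 91, 93, 91, 91, 91]  (not all equal)
t=7: [89, 89, 89, 89, 90, 89, 89, 89, 88, 89, 89, 89]  (not all equal)
t=8: [91, 91, 91, 91, 90, 91, 91, 91, 91, 91, 91, 91]  (not all equal)
t=9: [90, 90, 90, 90, 90, 90, 90, 90, 90, 90, 90, 90]  (all equal)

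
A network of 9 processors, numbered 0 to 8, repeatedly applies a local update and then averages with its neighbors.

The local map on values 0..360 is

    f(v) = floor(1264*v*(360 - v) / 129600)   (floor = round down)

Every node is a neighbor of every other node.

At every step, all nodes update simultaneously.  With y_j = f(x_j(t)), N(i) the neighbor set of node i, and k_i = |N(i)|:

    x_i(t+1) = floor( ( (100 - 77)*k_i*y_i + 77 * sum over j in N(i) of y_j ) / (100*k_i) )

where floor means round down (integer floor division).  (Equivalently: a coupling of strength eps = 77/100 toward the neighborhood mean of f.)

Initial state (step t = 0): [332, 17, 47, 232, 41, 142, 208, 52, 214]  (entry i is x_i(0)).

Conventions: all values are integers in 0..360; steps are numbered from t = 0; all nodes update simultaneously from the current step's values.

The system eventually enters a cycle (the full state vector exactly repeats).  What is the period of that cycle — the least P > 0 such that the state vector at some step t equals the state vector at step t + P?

Answer: 8
Key observation: The state at step 14, [315, 315, 315, 315, 315, 315, 315, 315, 315], reappears at step 22 — and no state repeats earlier — so the cycle the system enters has period 8.

Derivation:
t=0: [332, 17, 47, 232, 41, 142, 208, 52, 214]
t=1: [182, 178, 189, 209, 187, 211, 211, 191, 211]
t=2: [311, 311, 311, 310, 311, 310, 310, 311, 310]
t=3: [149, 149, 149, 149, 149, 149, 149, 149, 149]
t=4: [306, 306, 306, 306, 306, 306, 306, 306, 306]
t=5: [161, 161, 161, 161, 161, 161, 161, 161, 161]
t=6: [312, 312, 312, 312, 312, 312, 312, 312, 312]
t=7: [146, 146, 146, 146, 146, 146, 146, 146, 146]
t=8: [304, 304, 304, 304, 304, 304, 304, 304, 304]
t=9: [166, 166, 166, 166, 166, 166, 166, 166, 166]
t=10: [314, 314, 314, 314, 314, 314, 314, 314, 314]
t=11: [140, 140, 140, 140, 140, 140, 140, 140, 140]
t=12: [300, 300, 300, 300, 300, 300, 300, 300, 300]
t=13: [175, 175, 175, 175, 175, 175, 175, 175, 175]
t=14: [315, 315, 315, 315, 315, 315, 315, 315, 315]
t=15: [138, 138, 138, 138, 138, 138, 138, 138, 138]
t=16: [298, 298, 298, 298, 298, 298, 298, 298, 298]
t=17: [180, 180, 180, 180, 180, 180, 180, 180, 180]
t=18: [316, 316, 316, 316, 316, 316, 316, 316, 316]
t=19: [135, 135, 135, 135, 135, 135, 135, 135, 135]
t=20: [296, 296, 296, 296, 296, 296, 296, 296, 296]
t=21: [184, 184, 184, 184, 184, 184, 184, 184, 184]
t=22: [315, 315, 315, 315, 315, 315, 315, 315, 315]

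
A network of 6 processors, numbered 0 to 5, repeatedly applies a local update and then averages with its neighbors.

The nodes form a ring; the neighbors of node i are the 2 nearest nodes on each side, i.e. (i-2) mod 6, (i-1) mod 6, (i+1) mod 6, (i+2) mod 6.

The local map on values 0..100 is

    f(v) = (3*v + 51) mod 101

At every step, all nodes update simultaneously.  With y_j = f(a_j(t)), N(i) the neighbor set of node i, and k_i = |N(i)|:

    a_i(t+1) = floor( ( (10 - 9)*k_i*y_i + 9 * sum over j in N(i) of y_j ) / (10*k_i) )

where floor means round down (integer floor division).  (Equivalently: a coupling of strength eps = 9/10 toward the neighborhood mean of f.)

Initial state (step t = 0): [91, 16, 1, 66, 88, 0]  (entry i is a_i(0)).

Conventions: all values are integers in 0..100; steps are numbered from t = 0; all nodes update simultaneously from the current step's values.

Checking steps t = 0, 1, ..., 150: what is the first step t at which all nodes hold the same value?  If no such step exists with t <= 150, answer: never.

Answer: 29
Key observation: Synchronization is absorbing here: once all nodes are equal they stay equal, and step 29 is the first all-equal step.

Derivation:
t=0: [91, 16, 1, 66, 88, 0]  (not all equal)
t=1: [50, 48, 45, 53, 40, 45]  (not all equal)
t=2: [85, 71, 69, 75, 69, 69]  (not all equal)
t=3: [52, 48, 49, 59, 48, 49]  (not all equal)
t=4: [86, 60, 58, 88, 60, 58]  (not all equal)
t=5: [24, 17, 19, 24, 17, 19]  (not all equal)
t=6: [5, 13, 11, 5, 13, 11]  (not all equal)
t=7: [84, 76, 78, 84, 76, 78]  (not all equal)
t=8: [72, 45, 42, 72, 45, 42]  (not all equal)
t=9: [78, 71, 75, 78, 71, 75]  (not all equal)
t=10: [69, 76, 72, 69, 76, 72]  (not all equal)
t=11: [69, 62, 66, 69, 62, 66]  (not all equal)
t=12: [42, 49, 45, 42, 49, 45]  (not all equal)
t=13: [89, 82, 86, 89, 82, 86]  (not all equal)
t=14: [46, 18, 50, 46, 18, 50]  (not all equal)
t=15: [55, 85, 51, 55, 85, 51]  (not all equal)
t=16: [3, 7, 7, 3, 7, 7]  (not all equal)
t=17: [70, 66, 66, 70, 66, 66]  (not all equal)
t=18: [48, 52, 52, 48, 52, 52]  (not all equal)
t=19: [13, 45, 45, 13, 45, 45]  (not all equal)
t=20: [85, 87, 87, 85, 87, 87]  (not all equal)
t=21: [8, 6, 6, 8, 6, 6]  (not all equal)
t=22: [69, 71, 71, 69, 71, 71]  (not all equal)
t=23: [61, 59, 59, 61, 59, 59]  (not all equal)
t=24: [26, 28, 28, 26, 28, 28]  (not all equal)
t=25: [33, 31, 31, 33, 31, 31]  (not all equal)
t=26: [43, 45, 45, 43, 45, 45]  (not all equal)
t=27: [84, 82, 82, 84, 82, 82]  (not all equal)
t=28: [85, 52, 52, 85, 52, 52]  (not all equal)
t=29: [4, 4, 4, 4, 4, 4]  (all equal)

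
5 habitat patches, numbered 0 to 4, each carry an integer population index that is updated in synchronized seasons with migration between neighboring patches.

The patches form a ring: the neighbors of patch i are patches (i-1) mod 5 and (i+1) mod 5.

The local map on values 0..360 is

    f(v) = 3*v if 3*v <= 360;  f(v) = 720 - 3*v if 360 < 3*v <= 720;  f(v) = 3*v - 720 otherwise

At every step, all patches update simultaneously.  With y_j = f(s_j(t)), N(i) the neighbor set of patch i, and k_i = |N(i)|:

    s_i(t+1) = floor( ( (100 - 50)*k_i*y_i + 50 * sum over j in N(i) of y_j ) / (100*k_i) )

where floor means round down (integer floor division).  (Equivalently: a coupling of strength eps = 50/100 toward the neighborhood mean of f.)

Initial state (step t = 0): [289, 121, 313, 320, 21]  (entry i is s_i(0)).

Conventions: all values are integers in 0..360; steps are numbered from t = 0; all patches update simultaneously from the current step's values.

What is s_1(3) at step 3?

Simulating step by step:
t=0: [289, 121, 313, 320, 21]
t=1: [178, 270, 258, 190, 128]
t=2: [199, 105, 87, 172, 252]
t=3: [149, 253, 260, 176, 99]

Answer: s_1(3) = 253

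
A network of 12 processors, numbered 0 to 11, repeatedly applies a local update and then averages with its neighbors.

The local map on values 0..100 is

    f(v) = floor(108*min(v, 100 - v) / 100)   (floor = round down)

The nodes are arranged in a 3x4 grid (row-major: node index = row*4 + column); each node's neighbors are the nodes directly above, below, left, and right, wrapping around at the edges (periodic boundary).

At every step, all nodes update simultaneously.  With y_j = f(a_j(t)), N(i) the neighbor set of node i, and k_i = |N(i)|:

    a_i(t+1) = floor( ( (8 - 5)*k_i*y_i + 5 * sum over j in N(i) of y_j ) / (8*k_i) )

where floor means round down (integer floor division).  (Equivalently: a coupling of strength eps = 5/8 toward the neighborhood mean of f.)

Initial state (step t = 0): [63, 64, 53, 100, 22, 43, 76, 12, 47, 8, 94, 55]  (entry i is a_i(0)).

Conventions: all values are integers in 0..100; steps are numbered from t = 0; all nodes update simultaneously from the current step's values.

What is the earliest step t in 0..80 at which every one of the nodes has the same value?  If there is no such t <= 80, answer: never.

Simulating step by step:
t=0: [63, 64, 53, 100, 22, 43, 76, 12, 47, 8, 94, 55]  (not all equal)
t=1: [31, 36, 29, 23, 31, 31, 27, 19, 37, 24, 22, 28]  (not all equal)
t=2: [33, 33, 29, 26, 31, 31, 27, 25, 33, 30, 26, 27]  (not all equal)
t=3: [33, 33, 30, 29, 32, 32, 29, 28, 33, 32, 29, 29]  (not all equal)
t=4: [34, 34, 32, 31, 33, 33, 31, 31, 34, 33, 31, 31]  (not all equal)
t=5: [35, 35, 33, 33, 35, 34, 33, 33, 35, 35, 33, 33]  (not all equal)
t=6: [36, 36, 35, 35, 36, 36, 35, 35, 36, 36, 35, 35]  (not all equal)
t=7: [37, 37, 37, 37, 37, 37, 37, 37, 37, 37, 37, 37]  (all equal)

Answer: 7
Key observation: Synchronization is absorbing here: once all nodes are equal they stay equal, and step 7 is the first all-equal step.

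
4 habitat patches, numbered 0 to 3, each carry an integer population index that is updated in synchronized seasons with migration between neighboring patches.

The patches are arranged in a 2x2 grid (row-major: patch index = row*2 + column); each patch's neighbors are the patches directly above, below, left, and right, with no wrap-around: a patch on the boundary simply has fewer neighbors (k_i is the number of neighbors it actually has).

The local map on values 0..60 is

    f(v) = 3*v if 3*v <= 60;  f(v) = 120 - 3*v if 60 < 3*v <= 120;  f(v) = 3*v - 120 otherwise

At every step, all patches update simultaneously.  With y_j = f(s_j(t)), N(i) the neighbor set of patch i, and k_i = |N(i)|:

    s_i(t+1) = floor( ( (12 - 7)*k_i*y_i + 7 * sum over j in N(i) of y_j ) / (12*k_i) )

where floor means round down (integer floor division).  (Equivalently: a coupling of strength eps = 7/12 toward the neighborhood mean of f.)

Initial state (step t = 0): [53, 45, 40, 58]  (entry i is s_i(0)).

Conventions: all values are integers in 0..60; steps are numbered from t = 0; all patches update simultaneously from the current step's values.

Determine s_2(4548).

Simulating step by step:
t=0: [53, 45, 40, 58]
t=1: [20, 33, 27, 26]
t=2: [42, 38, 46, 35]
t=3: [9, 8, 13, 13]
t=4: [29, 29, 35, 34]
t=5: [27, 28, 21, 21]
t=6: [43, 43, 51, 50]
t=7: [16, 15, 25, 24]
t=8: [46, 46, 46, 46]
t=9: [18, 18, 18, 18]
t=10: [54, 54, 54, 54]
t=11: [42, 42, 42, 42]
t=12: [6, 6, 6, 6]
t=13: [18, 18, 18, 18]

Answer: s_2(4548) = 6
Key observation: The state at step 9, [18, 18, 18, 18], reappears at step 13: the system is in a cycle of period 4 from step 9 on.  Therefore the state at step 4548 equals the state at step 9 + ((4548 - 9) mod 4) = 12, which is [6, 6, 6, 6].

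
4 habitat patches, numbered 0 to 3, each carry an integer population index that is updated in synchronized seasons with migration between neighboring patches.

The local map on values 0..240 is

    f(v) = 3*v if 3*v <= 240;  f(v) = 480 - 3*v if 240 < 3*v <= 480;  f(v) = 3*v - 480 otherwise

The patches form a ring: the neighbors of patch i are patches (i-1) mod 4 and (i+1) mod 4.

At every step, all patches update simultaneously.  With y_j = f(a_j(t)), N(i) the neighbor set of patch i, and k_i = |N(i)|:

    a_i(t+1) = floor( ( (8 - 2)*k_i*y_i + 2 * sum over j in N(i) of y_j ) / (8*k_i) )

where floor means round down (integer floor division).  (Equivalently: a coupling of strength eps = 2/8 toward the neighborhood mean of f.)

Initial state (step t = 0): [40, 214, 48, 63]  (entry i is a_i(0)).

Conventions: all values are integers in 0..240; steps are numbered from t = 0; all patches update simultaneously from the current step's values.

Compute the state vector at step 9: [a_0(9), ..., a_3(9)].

Answer: [100, 66, 87, 75]

Derivation:
t=0: [40, 214, 48, 63]
t=1: [133, 154, 151, 174]
t=2: [68, 27, 27, 45]
t=3: [180, 96, 87, 136]
t=4: [78, 178, 197, 88]
t=5: [209, 83, 117, 205]
t=6: [156, 207, 142, 135]
t=7: [36, 114, 67, 64]
t=8: [122, 142, 192, 182]
t=9: [100, 66, 87, 75]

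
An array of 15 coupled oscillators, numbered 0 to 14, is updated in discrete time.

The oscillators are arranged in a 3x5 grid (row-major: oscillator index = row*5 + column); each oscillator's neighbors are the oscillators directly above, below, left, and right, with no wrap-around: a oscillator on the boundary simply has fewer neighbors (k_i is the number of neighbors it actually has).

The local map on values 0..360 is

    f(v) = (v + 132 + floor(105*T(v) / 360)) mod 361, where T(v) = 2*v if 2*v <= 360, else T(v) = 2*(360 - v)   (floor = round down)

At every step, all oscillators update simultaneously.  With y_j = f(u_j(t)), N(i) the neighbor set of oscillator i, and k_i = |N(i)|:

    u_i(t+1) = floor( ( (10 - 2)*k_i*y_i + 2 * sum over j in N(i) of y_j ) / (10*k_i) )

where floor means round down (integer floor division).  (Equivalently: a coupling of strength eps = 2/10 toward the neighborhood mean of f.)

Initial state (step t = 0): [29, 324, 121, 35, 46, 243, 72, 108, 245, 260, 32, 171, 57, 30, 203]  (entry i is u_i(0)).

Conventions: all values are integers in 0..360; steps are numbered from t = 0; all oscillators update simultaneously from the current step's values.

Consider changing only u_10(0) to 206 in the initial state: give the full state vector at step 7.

Answer: [277, 202, 283, 295, 293, 132, 292, 300, 134, 116, 99, 127, 292, 293, 121]
Key observation: This trace re-runs the system from the modified initial state.

Derivation:
t=0: [29, 324, 121, 35, 46, 243, 72, 108, 245, 260, 206, 171, 57, 30, 203]
t=1: [161, 142, 298, 190, 190, 98, 223, 286, 104, 94, 65, 68, 212, 167, 78]
t=2: [84, 298, 118, 78, 82, 251, 107, 107, 260, 264, 239, 216, 80, 69, 235]
t=3: [231, 142, 298, 248, 243, 111, 268, 289, 115, 101, 79, 99, 247, 221, 95]
t=4: [127, 303, 120, 100, 103, 274, 126, 110, 278, 278, 265, 259, 97, 103, 262]
t=5: [286, 151, 304, 279, 274, 126, 294, 296, 126, 108, 91, 117, 273, 267, 111]
t=6: [114, 28, 99, 113, 116, 296, 120, 114, 294, 291, 285, 285, 109, 122, 285]
t=7: [277, 202, 283, 295, 293, 132, 292, 300, 134, 116, 99, 127, 292, 293, 121]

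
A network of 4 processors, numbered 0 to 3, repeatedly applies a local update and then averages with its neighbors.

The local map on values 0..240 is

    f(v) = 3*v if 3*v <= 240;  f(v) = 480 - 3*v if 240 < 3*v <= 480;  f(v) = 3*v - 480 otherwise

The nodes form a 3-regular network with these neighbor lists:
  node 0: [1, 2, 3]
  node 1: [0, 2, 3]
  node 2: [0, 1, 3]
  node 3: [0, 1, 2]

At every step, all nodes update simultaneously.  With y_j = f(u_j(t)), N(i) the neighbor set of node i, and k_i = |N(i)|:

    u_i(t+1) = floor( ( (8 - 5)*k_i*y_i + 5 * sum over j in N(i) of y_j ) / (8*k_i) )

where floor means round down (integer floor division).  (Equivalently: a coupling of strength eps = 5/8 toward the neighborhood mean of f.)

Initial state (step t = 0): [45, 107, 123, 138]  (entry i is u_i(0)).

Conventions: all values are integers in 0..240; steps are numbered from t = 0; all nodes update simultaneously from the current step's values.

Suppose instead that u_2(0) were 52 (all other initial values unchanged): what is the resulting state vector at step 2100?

Simulating step by step:
t=0: [45, 107, 52, 138]
t=1: [130, 134, 133, 118]
t=2: [93, 91, 91, 99]
t=3: [199, 200, 200, 196]
t=4: [116, 116, 116, 114]
t=5: [133, 133, 133, 134]
t=6: [80, 80, 80, 79]
t=7: [239, 239, 239, 238]
t=8: [236, 236, 236, 235]
t=9: [227, 227, 227, 226]
t=10: [200, 200, 200, 199]
t=11: [119, 119, 119, 118]
t=12: [123, 123, 123, 124]
t=13: [110, 110, 110, 109]
t=14: [150, 150, 150, 151]
t=15: [29, 29, 29, 28]
t=16: [86, 86, 86, 85]
t=17: [222, 222, 222, 223]
t=18: [186, 186, 186, 187]
t=19: [78, 78, 78, 79]
t=20: [234, 234, 234, 235]
t=21: [222, 222, 222, 223]

Answer: [234, 234, 234, 235]
Key observation: The state at step 17, [222, 222, 222, 223], reappears at step 21: the system is in a cycle of period 4 from step 17 on.  Therefore the state at step 2100 equals the state at step 17 + ((2100 - 17) mod 4) = 20, which is [234, 234, 234, 235].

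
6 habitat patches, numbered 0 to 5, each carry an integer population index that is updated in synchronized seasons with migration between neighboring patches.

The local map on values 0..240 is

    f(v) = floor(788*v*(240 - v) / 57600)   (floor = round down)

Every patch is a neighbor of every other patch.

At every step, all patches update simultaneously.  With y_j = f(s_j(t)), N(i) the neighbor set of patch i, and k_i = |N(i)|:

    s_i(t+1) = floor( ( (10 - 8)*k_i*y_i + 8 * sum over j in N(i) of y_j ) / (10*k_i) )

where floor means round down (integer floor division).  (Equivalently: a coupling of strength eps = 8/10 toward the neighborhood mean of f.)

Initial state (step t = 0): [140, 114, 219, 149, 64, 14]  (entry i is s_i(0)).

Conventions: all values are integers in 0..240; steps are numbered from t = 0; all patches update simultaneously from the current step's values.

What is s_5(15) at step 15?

Answer: s_5(15) = 117

Derivation:
t=0: [140, 114, 219, 149, 64, 14]
t=1: [140, 140, 135, 140, 139, 134]
t=2: [191, 191, 192, 191, 192, 192]
t=3: [127, 127, 126, 127, 126, 126]
t=4: [196, 196, 196, 196, 196, 196]
t=5: [117, 117, 117, 117, 117, 117]
t=6: [196, 196, 196, 196, 196, 196]
t=7: [117, 117, 117, 117, 117, 117]
t=8: [196, 196, 196, 196, 196, 196]
t=9: [117, 117, 117, 117, 117, 117]
t=10: [196, 196, 196, 196, 196, 196]
t=11: [117, 117, 117, 117, 117, 117]
t=12: [196, 196, 196, 196, 196, 196]
t=13: [117, 117, 117, 117, 117, 117]
t=14: [196, 196, 196, 196, 196, 196]
t=15: [117, 117, 117, 117, 117, 117]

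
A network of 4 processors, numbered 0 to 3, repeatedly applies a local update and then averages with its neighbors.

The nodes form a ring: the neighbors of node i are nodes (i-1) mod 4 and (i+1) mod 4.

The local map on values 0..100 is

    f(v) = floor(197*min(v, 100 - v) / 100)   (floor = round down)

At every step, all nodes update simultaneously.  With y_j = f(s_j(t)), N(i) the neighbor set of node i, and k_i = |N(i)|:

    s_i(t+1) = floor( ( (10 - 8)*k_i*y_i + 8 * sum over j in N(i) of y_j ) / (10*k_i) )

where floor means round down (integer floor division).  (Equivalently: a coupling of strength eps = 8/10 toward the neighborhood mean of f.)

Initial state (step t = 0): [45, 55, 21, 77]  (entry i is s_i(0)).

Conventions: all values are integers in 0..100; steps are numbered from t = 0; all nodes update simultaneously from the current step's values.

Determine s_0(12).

Simulating step by step:
t=0: [45, 55, 21, 77]
t=1: [70, 69, 61, 60]
t=2: [67, 66, 70, 69]
t=3: [63, 62, 62, 61]
t=4: [74, 73, 74, 73]
t=5: [52, 51, 52, 51]
t=6: [95, 94, 95, 94]
t=7: [10, 9, 10, 9]
t=8: [17, 18, 17, 18]
t=9: [34, 33, 34, 33]
t=10: [65, 65, 65, 65]
t=11: [68, 68, 68, 68]
t=12: [63, 63, 63, 63]

Answer: s_0(12) = 63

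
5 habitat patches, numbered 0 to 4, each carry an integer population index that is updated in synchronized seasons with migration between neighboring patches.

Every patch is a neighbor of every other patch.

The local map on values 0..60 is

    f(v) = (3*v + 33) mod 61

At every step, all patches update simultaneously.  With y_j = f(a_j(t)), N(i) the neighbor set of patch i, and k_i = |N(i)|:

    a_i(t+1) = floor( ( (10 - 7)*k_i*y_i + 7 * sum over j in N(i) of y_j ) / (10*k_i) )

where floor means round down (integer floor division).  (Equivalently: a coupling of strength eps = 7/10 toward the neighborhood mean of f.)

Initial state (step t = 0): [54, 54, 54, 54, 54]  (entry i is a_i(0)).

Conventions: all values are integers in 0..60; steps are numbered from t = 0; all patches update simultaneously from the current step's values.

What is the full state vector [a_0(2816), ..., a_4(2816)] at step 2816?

Answer: [16, 16, 16, 16, 16]
Key observation: The state at step 0, [54, 54, 54, 54, 54], reappears at step 10: the system is in a cycle of period 10 from step 0 on.  Therefore the state at step 2816 equals the state at step 0 + ((2816 - 0) mod 10) = 6, which is [16, 16, 16, 16, 16].

Derivation:
t=0: [54, 54, 54, 54, 54]
t=1: [12, 12, 12, 12, 12]
t=2: [8, 8, 8, 8, 8]
t=3: [57, 57, 57, 57, 57]
t=4: [21, 21, 21, 21, 21]
t=5: [35, 35, 35, 35, 35]
t=6: [16, 16, 16, 16, 16]
t=7: [20, 20, 20, 20, 20]
t=8: [32, 32, 32, 32, 32]
t=9: [7, 7, 7, 7, 7]
t=10: [54, 54, 54, 54, 54]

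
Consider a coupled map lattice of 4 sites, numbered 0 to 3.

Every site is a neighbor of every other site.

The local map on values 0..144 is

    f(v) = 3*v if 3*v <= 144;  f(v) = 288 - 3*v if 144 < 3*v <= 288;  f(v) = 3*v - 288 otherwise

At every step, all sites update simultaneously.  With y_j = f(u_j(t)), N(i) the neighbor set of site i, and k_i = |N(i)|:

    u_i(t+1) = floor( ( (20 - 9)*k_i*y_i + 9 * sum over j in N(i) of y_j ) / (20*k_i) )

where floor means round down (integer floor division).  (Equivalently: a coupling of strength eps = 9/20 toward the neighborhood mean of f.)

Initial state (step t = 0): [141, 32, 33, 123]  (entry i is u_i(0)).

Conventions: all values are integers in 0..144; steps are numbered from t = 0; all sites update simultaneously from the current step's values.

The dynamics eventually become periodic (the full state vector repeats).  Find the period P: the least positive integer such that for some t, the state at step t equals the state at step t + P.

Simulating step by step:
t=0: [141, 32, 33, 123]
t=1: [115, 100, 101, 94]
t=2: [36, 18, 19, 15]
t=3: [82, 61, 62, 57]
t=4: [71, 96, 95, 101]
t=5: [43, 13, 15, 19]
t=6: [92, 56, 58, 63]
t=7: [56, 99, 97, 91]
t=8: [70, 25, 23, 28]
t=9: [77, 75, 73, 79]
t=10: [58, 61, 63, 56]
t=11: [111, 107, 105, 113]
t=12: [41, 36, 34, 43]
t=13: [118, 112, 110, 120]
t=14: [60, 53, 51, 63]
t=15: [113, 122, 124, 110]
t=16: [58, 69, 71, 55]
t=17: [104, 91, 88, 108]
t=18: [24, 20, 24, 29]
t=19: [72, 67, 72, 78]
t=20: [71, 77, 71, 64]
t=21: [75, 68, 75, 83]
t=22: [62, 70, 62, 52]
t=23: [102, 93, 102, 114]
t=24: [22, 18, 22, 36]
t=25: [70, 65, 70, 87]
t=26: [72, 78, 72, 52]
t=27: [78, 71, 78, 102]
t=28: [51, 60, 51, 37]
t=29: [127, 116, 127, 117]
t=30: [83, 70, 83, 71]
t=31: [50, 65, 50, 64]
t=32: [124, 106, 124, 108]
t=33: [68, 47, 68, 49]
t=34: [101, 123, 101, 123]
t=35: [34, 61, 34, 61]
t=36: [102, 104, 102, 104]
t=37: [19, 22, 19, 22]
t=38: [59, 63, 59, 63]
t=39: [107, 102, 107, 102]
t=40: [28, 22, 28, 22]
t=41: [78, 71, 78, 71]
t=42: [60, 68, 60, 68]
t=43: [100, 91, 100, 91]
t=44: [12, 14, 12, 14]
t=45: [37, 40, 37, 40]
t=46: [113, 117, 113, 117]
t=47: [54, 59, 54, 59]
t=48: [121, 115, 121, 115]
t=49: [69, 62, 69, 62]
t=50: [87, 95, 87, 95]
t=51: [19, 10, 19, 10]
t=52: [48, 38, 48, 38]
t=53: [135, 123, 135, 123]
t=54: [106, 91, 106, 91]
t=55: [25, 19, 25, 19]
t=56: [69, 62, 69, 62]

Answer: 7
Key observation: The state at step 49, [69, 62, 69, 62], reappears at step 56 — and no state repeats earlier — so the cycle the system enters has period 7.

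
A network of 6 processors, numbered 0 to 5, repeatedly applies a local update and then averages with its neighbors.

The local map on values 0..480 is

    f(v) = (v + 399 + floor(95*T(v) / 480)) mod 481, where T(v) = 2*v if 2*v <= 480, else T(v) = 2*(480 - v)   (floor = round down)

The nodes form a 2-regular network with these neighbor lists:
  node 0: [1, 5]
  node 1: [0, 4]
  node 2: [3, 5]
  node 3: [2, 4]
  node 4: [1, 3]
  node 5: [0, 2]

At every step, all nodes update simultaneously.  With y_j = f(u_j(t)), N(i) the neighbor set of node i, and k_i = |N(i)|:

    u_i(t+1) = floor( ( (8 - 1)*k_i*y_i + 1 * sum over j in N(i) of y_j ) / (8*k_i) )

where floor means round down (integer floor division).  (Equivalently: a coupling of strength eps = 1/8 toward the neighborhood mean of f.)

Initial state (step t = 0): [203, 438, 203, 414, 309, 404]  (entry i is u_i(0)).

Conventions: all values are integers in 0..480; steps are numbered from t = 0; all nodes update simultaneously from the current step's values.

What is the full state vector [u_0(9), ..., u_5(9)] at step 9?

Answer: [271, 271, 271, 271, 271, 271]

Derivation:
t=0: [203, 438, 203, 414, 309, 404]
t=1: [221, 356, 220, 344, 302, 333]
t=2: [237, 314, 235, 307, 293, 298]
t=3: [253, 293, 251, 289, 286, 282]
t=4: [262, 283, 261, 280, 280, 275]
t=5: [267, 277, 266, 276, 277, 272]
t=6: [269, 274, 268, 273, 274, 271]
t=7: [270, 272, 269, 271, 272, 270]
t=8: [271, 271, 270, 271, 271, 270]
t=9: [271, 271, 271, 271, 271, 271]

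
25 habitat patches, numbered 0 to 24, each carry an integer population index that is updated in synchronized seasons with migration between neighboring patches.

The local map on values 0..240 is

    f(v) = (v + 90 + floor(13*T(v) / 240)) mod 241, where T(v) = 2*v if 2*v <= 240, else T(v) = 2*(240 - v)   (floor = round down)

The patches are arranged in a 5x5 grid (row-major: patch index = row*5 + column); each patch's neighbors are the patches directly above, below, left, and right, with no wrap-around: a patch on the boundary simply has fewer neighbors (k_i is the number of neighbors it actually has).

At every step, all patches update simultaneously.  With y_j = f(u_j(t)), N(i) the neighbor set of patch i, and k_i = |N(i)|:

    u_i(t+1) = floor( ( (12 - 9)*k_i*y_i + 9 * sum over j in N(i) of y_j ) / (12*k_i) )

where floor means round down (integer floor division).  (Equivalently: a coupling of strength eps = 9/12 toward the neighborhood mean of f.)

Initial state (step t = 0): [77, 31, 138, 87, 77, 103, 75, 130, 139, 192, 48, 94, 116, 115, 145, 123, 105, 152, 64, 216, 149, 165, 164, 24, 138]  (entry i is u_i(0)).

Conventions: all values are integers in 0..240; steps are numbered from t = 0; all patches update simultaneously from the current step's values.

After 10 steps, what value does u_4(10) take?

Simulating step by step:
t=0: [77, 31, 138, 87, 77, 103, 75, 130, 139, 192, 48, 94, 116, 115, 145, 123, 105, 152, 64, 216, 149, 165, 164, 24, 138]
t=1: [166, 177, 195, 209, 130, 173, 184, 220, 187, 116, 191, 187, 176, 170, 83, 145, 136, 115, 116, 117, 94, 64, 42, 134, 128]
t=2: [28, 35, 53, 95, 162, 34, 42, 47, 80, 167, 29, 76, 74, 94, 161, 120, 138, 170, 185, 212, 110, 181, 187, 204, 227]
t=3: [125, 133, 153, 135, 86, 126, 141, 154, 148, 59, 161, 168, 143, 124, 74, 198, 145, 98, 73, 49, 149, 131, 39, 53, 64]
t=4: [230, 118, 123, 109, 192, 118, 93, 6, 119, 129, 80, 10, 86, 122, 174, 20, 95, 107, 176, 161, 107, 94, 177, 152, 149]
t=5: [185, 179, 187, 175, 176, 167, 167, 178, 197, 132, 152, 166, 164, 143, 125, 173, 164, 135, 94, 21, 166, 157, 111, 20, 12]
t=6: [31, 34, 34, 38, 106, 23, 26, 33, 68, 135, 21, 19, 60, 92, 143, 20, 61, 143, 135, 159, 21, 67, 143, 155, 110]
t=7: [121, 124, 128, 157, 189, 117, 119, 137, 169, 152, 112, 129, 119, 152, 111, 123, 112, 103, 100, 116, 131, 109, 45, 115, 63]
t=8: [222, 225, 177, 78, 19, 219, 226, 190, 57, 72, 222, 220, 183, 126, 112, 221, 216, 196, 171, 197, 221, 198, 192, 178, 202]
t=9: [72, 63, 81, 118, 157, 72, 67, 67, 153, 161, 71, 65, 83, 138, 165, 70, 62, 45, 74, 86, 64, 59, 44, 40, 44]
t=10: [165, 167, 180, 106, 92, 167, 163, 141, 122, 16, 166, 166, 177, 132, 116, 163, 156, 156, 173, 129, 160, 152, 141, 145, 154]

Answer: u_4(10) = 92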